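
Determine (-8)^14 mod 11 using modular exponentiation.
Using Fermat: (-8)^{10} ≡ 1 mod 11. 14 ≡ 4 mod 10. So (-8)^{14} ≡ (-8)^{4} ≡ 4 mod 11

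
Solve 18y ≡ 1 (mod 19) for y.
Since 19 is prime, by Fermat 18^(-1) ≡ 18^{17} ≡ 18 (mod 19). Verify: 18 × 18 = 324 ≡ 1 (mod 19)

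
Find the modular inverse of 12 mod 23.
Since 23 is prime, by Fermat 12^(-1) ≡ 12^{21} ≡ 2 mod 23. Verify: 12 × 2 = 24 ≡ 1 mod 23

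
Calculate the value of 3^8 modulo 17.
By repeated squaring (mod 17): 3^{1}≡3, 3^{2}≡9, 3^{4}≡13, 3^{8}≡16. So 3^{8} ≡ 16 (mod 17)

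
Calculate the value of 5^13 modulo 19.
By repeated squaring mod 19: 5^{1}≡5, 5^{2}≡6, 5^{4}≡17, 5^{8}≡4. Then 5^{13} = 5^{8+4+1} ≡ 4 × 17 × 5 ≡ 17 mod 19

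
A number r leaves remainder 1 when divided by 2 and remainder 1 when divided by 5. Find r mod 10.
M = 2 × 5 = 10. M₁ = 5, y₁ ≡ 1 mod 2. M₂ = 2, y₂ ≡ 3 mod 5. r = 1×5×1 + 1×2×3 ≡ 1 mod 10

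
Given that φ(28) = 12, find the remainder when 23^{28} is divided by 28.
By Euler: 23^{12} ≡ 1 (mod 28) since gcd(23, 28) = 1. 28 = 2×12 + 4. So 23^{28} ≡ 23^{4} ≡ 9 (mod 28)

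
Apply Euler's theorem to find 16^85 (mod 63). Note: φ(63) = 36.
By Euler: 16^{36} ≡ 1 (mod 63) since gcd(16, 63) = 1. 85 = 2×36 + 13. So 16^{85} ≡ 16^{13} ≡ 16 (mod 63)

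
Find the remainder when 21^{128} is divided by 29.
By Fermat: 21^{28} ≡ 1 (mod 29). 128 = 4×28 + 16. So 21^{128} ≡ 21^{16} ≡ 23 (mod 29)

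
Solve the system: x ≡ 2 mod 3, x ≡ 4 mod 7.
M = 3 × 7 = 21. M₁ = 7, y₁ ≡ 1 mod 3. M₂ = 3, y₂ ≡ 5 mod 7. x = 2×7×1 + 4×3×5 ≡ 11 mod 21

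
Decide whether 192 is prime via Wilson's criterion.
(191)! mod 192 = 0. Since 0 ≢ -1 (mod 192), 192 is not prime.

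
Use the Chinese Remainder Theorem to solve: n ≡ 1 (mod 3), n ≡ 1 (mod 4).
M = 3 × 4 = 12. M₁ = 4, y₁ ≡ 1 (mod 3). M₂ = 3, y₂ ≡ 3 (mod 4). n = 1×4×1 + 1×3×3 ≡ 1 (mod 12)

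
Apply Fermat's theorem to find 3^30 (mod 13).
By Fermat: 3^{12} ≡ 1 (mod 13). 30 = 2×12 + 6. So 3^{30} ≡ 3^{6} ≡ 1 (mod 13)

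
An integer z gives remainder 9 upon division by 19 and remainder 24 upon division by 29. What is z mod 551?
M = 19 × 29 = 551. M₁ = 29, y₁ ≡ 2 mod 19. M₂ = 19, y₂ ≡ 26 mod 29. z = 9×29×2 + 24×19×26 ≡ 256 mod 551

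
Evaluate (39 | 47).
(39/47) = 39^{23} mod 47 = -1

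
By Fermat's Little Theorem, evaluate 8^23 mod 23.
By Fermat: 8^{22} ≡ 1 (mod 23). So 8^{23} = 8^{22} · 8^{1} ≡ 8^{1} ≡ 8 (mod 23)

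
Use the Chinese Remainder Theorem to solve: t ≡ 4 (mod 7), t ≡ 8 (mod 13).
M = 7 × 13 = 91. M₁ = 13, y₁ ≡ 6 (mod 7). M₂ = 7, y₂ ≡ 2 (mod 13). t = 4×13×6 + 8×7×2 ≡ 60 (mod 91)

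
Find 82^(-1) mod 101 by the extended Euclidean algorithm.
Extended GCD: 82(-16) + 101(13) = 1. So 82^(-1) ≡ -16 ≡ 85 mod 101. Verify: 82 × 85 = 6970 ≡ 1 mod 101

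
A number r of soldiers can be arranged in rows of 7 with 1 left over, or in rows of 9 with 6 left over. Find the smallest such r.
M = 7 × 9 = 63. M₁ = 9, y₁ ≡ 4 (mod 7). M₂ = 7, y₂ ≡ 4 (mod 9). r = 1×9×4 + 6×7×4 ≡ 15 (mod 63)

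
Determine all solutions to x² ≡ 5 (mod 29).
The square roots of 5 mod 29 are 18 and 11. Verify: 18² = 324 ≡ 5 (mod 29)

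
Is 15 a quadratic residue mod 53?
By Euler's criterion: 15^{26} ≡ 1 (mod 53). Since this equals 1, 15 is a QR.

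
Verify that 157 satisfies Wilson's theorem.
(156)! mod 157 = 156. Since this equals -1 (mod 157), Wilson confirms 157 is prime.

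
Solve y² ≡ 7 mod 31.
The square roots of 7 mod 31 are 10 and 21. Verify: 10² = 100 ≡ 7 mod 31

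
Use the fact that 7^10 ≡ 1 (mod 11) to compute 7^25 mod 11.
By Fermat: 7^{10} ≡ 1 (mod 11). 25 = 2×10 + 5. So 7^{25} ≡ 7^{5} ≡ 10 (mod 11)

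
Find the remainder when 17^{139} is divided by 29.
By Fermat: 17^{28} ≡ 1 mod 29. 139 = 4×28 + 27. So 17^{139} ≡ 17^{27} ≡ 12 mod 29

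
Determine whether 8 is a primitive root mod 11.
ord_11(8) divides 10. For each prime q|10: 8^{5}≡10, 8^{2}≡9, none ≡ 1. So 8 has order 10 and is a primitive root mod 11.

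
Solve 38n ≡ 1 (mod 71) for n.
Since 71 is prime, by Fermat 38^(-1) ≡ 38^{69} ≡ 43 (mod 71). Verify: 38 × 43 = 1634 ≡ 1 (mod 71)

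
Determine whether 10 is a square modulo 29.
By Euler's criterion: 10^{14} ≡ 28 mod 29. Since this equals -1 (≡ 28), 10 is not a QR.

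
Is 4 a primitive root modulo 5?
4^{2} ≡ 1 mod 5 and 2 < 4, so ord_5(4) = 2 ≠ 4 and 4 is not a primitive root.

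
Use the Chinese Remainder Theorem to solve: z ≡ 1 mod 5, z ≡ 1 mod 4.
M = 5 × 4 = 20. M₁ = 4, y₁ ≡ 4 mod 5. M₂ = 5, y₂ ≡ 1 mod 4. z = 1×4×4 + 1×5×1 ≡ 1 mod 20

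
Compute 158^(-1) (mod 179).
Since 179 is prime, by Fermat 158^(-1) ≡ 158^{177} ≡ 17 (mod 179). Verify: 158 × 17 = 2686 ≡ 1 (mod 179)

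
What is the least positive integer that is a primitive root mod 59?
g = 2. Powers: [2, 4, 8, 16, 32, 5, ...] generates all 58 non-zero residues.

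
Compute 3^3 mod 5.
3^{3} = 27 ≡ 2 (mod 5)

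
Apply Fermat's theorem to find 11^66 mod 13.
By Fermat: 11^{12} ≡ 1 mod 13. 66 = 5×12 + 6. So 11^{66} ≡ 11^{6} ≡ 12 mod 13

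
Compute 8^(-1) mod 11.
Since 11 is prime, by Fermat 8^(-1) ≡ 8^{9} ≡ 7 mod 11. Verify: 8 × 7 = 56 ≡ 1 mod 11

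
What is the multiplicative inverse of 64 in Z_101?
Since 101 is prime, by Fermat 64^(-1) ≡ 64^{99} ≡ 30 (mod 101). Verify: 64 × 30 = 1920 ≡ 1 (mod 101)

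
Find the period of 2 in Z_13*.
Powers of 2 mod 13: 2^1≡2, 2^2≡4, 2^3≡8, 2^4≡3, 2^5≡6, 2^6≡12, 2^7≡11, 2^8≡9, 2^9≡5, 2^10≡10, 2^11≡7, 2^12≡1. ord_13(2) = 12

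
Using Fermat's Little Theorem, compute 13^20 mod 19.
By Fermat: 13^{18} ≡ 1 (mod 19). So 13^{20} = 13^{18} · 13^{2} ≡ 13^{2} ≡ 17 (mod 19)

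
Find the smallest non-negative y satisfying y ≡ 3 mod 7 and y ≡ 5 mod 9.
M = 7 × 9 = 63. M₁ = 9, y₁ ≡ 4 mod 7. M₂ = 7, y₂ ≡ 4 mod 9. y = 3×9×4 + 5×7×4 ≡ 59 mod 63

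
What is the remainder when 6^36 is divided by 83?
By repeated squaring (mod 83): 6^{1}≡6, 6^{2}≡36, 6^{4}≡51, 6^{8}≡28, 6^{16}≡37, 6^{32}≡41. Then 6^{36} = 6^{32+4} ≡ 41 × 51 ≡ 16 (mod 83)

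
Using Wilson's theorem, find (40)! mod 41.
By Wilson's theorem, (40)! ≡ -1 ≡ 40 (mod 41)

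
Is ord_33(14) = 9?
Powers of 14 mod 33: 14^1≡14, 14^2≡31, 14^3≡5, 14^4≡4, 14^5≡23, 14^6≡25, 14^7≡20, 14^8≡16, 14^9≡26, 14^10≡1. 14^9≡26≢1, so ord ≠ 9. No, the actual order is 10.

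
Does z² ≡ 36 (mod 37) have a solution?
By Euler's criterion: 36^{18} ≡ 1 (mod 37). Since this equals 1, 36 is a QR.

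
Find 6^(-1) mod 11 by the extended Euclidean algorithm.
Extended GCD: 6(2) + 11(-1) = 1. So 6^(-1) ≡ 2 mod 11. Verify: 6 × 2 = 12 ≡ 1 mod 11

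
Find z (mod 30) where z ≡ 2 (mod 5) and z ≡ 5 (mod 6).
M = 5 × 6 = 30. M₁ = 6, y₁ ≡ 1 (mod 5). M₂ = 5, y₂ ≡ 5 (mod 6). z = 2×6×1 + 5×5×5 ≡ 17 (mod 30)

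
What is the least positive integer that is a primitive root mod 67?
g = 2. Powers: [2, 4, 8, 16, 32, 64, 61, 55, 43, 19, ...] generates all 66 non-zero residues.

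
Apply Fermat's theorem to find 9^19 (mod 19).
By Fermat: 9^{18} ≡ 1 (mod 19). So 9^{19} = 9^{18} · 9^{1} ≡ 9^{1} ≡ 9 (mod 19)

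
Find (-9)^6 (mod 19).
By repeated squaring (mod 19): (-9)^{1}≡10, (-9)^{2}≡5, (-9)^{4}≡6. Then (-9)^{6} = (-9)^{4+2} ≡ 6 × 5 ≡ 11 (mod 19)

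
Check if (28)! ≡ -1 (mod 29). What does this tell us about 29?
(28)! mod 29 = 28. Since this equals -1 (mod 29), Wilson confirms 29 is prime.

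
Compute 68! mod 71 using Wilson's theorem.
(70)! = (68)! × (69) × (70) ≡ -1 mod 71. So (68)! ≡ -1 × [(70)(69)]^(-1) ≡ 35 mod 71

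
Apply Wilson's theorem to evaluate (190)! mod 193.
(192)! = (190)! × (191) × (192) ≡ -1 (mod 193). So (190)! ≡ -1 × [(192)(191)]^(-1) ≡ 96 (mod 193)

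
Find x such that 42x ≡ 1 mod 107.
Since 107 is prime, by Fermat 42^(-1) ≡ 42^{105} ≡ 79 mod 107. Verify: 42 × 79 = 3318 ≡ 1 mod 107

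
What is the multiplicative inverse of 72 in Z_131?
Since 131 is prime, by Fermat 72^(-1) ≡ 72^{129} ≡ 111 (mod 131). Verify: 72 × 111 = 7992 ≡ 1 (mod 131)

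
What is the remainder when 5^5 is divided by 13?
By repeated squaring mod 13: 5^{1}≡5, 5^{2}≡12, 5^{4}≡1. Then 5^{5} = 5^{4+1} ≡ 1 × 5 ≡ 5 mod 13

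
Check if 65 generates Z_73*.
65^{6} ≡ 1 (mod 73) and 6 < 72, so ord_73(65) = 6 ≠ 72 and 65 is not a primitive root.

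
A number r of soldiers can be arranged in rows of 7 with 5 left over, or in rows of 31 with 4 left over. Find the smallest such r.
M = 7 × 31 = 217. M₁ = 31, y₁ ≡ 5 mod 7. M₂ = 7, y₂ ≡ 9 mod 31. r = 5×31×5 + 4×7×9 ≡ 159 mod 217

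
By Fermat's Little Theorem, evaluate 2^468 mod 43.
By Fermat: 2^{42} ≡ 1 (mod 43). 468 ≡ 6 (mod 42). So 2^{468} ≡ 2^{6} ≡ 21 (mod 43)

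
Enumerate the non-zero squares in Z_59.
Quadratic residues modulo 59: {1, 3, 4, 5, 7, 9, 12, 15, 16, 17, 19, 20, 21, 22, 25, 26, 27, 28, 29, 35, 36, 41, 45, 46, 48, 49, 51, 53, 57}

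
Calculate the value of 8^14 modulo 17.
By repeated squaring (mod 17): 8^{1}≡8, 8^{2}≡13, 8^{4}≡16, 8^{8}≡1. Then 8^{14} = 8^{8+4+2} ≡ 1 × 16 × 13 ≡ 4 (mod 17)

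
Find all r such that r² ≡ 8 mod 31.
The square roots of 8 mod 31 are 16 and 15. Verify: 16² = 256 ≡ 8 mod 31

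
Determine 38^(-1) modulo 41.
Since 41 is prime, by Fermat 38^(-1) ≡ 38^{39} ≡ 27 (mod 41). Verify: 38 × 27 = 1026 ≡ 1 (mod 41)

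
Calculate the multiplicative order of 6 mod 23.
Powers of 6 mod 23: 6^1≡6, 6^2≡13, 6^3≡9, 6^4≡8, 6^5≡2, 6^6≡12, 6^7≡3, 6^8≡18, 6^9≡16, 6^10≡4, 6^11≡1. Order = 11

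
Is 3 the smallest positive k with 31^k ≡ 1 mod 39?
Powers of 31 mod 39: 31^1≡31, 31^2≡25, 31^3≡34, 31^4≡1. 31^3≡34≢1, so ord ≠ 3. No, the actual order is 4.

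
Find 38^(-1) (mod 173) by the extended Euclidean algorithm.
Extended GCD: 38(41) + 173(-9) = 1. So 38^(-1) ≡ 41 (mod 173). Verify: 38 × 41 = 1558 ≡ 1 (mod 173)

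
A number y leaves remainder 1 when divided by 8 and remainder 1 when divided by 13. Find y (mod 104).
M = 8 × 13 = 104. M₁ = 13, y₁ ≡ 5 (mod 8). M₂ = 8, y₂ ≡ 5 (mod 13). y = 1×13×5 + 1×8×5 ≡ 1 (mod 104)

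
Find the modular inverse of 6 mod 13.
Since 13 is prime, by Fermat 6^(-1) ≡ 6^{11} ≡ 11 mod 13. Verify: 6 × 11 = 66 ≡ 1 mod 13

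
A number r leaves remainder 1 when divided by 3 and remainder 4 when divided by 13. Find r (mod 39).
M = 3 × 13 = 39. M₁ = 13, y₁ ≡ 1 (mod 3). M₂ = 3, y₂ ≡ 9 (mod 13). r = 1×13×1 + 4×3×9 ≡ 4 (mod 39)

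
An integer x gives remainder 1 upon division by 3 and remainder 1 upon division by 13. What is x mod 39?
M = 3 × 13 = 39. M₁ = 13, y₁ ≡ 1 mod 3. M₂ = 3, y₂ ≡ 9 mod 13. x = 1×13×1 + 1×3×9 ≡ 1 mod 39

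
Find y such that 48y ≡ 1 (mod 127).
Since 127 is prime, by Fermat 48^(-1) ≡ 48^{125} ≡ 45 (mod 127). Verify: 48 × 45 = 2160 ≡ 1 (mod 127)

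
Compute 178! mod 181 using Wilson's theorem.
(180)! = (178)! × (179) × (180) ≡ -1 mod 181. So (178)! ≡ -1 × [(180)(179)]^(-1) ≡ 90 mod 181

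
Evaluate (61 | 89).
(61/89) = 61^{44} mod 89 = -1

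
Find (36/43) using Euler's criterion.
(36/43) = 36^{21} mod 43 = 1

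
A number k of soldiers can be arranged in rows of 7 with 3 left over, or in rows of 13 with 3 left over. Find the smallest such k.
M = 7 × 13 = 91. M₁ = 13, y₁ ≡ 6 mod 7. M₂ = 7, y₂ ≡ 2 mod 13. k = 3×13×6 + 3×7×2 ≡ 3 mod 91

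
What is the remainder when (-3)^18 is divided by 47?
By repeated squaring mod 47: (-3)^{1}≡44, (-3)^{2}≡9, (-3)^{4}≡34, (-3)^{8}≡28, (-3)^{16}≡32. Then (-3)^{18} = (-3)^{16+2} ≡ 32 × 9 ≡ 6 mod 47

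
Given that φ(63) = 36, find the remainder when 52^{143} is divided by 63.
By Euler: 52^{36} ≡ 1 mod 63 since gcd(52, 63) = 1. 143 = 3×36 + 35. So 52^{143} ≡ 52^{35} ≡ 40 mod 63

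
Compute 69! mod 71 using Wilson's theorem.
(70)! = (69)! × (70) ≡ -1 mod 71. So (69)! ≡ -1 × (70)^(-1) ≡ (-1)×(-1) = 1 mod 71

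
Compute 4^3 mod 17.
4^{3} = 64 ≡ 13 (mod 17)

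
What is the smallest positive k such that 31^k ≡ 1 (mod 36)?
Powers of 31 mod 36: 31^1≡31, 31^2≡25, 31^3≡19, 31^4≡13, 31^5≡7, 31^6≡1. So the order of 31 is 6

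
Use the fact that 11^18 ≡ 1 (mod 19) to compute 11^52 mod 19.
By Fermat: 11^{18} ≡ 1 (mod 19). 52 = 2×18 + 16. So 11^{52} ≡ 11^{16} ≡ 11 (mod 19)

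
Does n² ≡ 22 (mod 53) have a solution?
By Euler's criterion: 22^{26} ≡ 52 (mod 53). Since this equals -1 (≡ 52), 22 is not a QR.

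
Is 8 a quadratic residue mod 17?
By Euler's criterion: 8^{8} ≡ 1 (mod 17). Since this equals 1, 8 is a QR.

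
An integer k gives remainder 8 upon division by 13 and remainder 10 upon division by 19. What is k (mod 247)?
M = 13 × 19 = 247. M₁ = 19, y₁ ≡ 11 (mod 13). M₂ = 13, y₂ ≡ 3 (mod 19). k = 8×19×11 + 10×13×3 ≡ 86 (mod 247)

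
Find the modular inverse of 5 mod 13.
Since 13 is prime, by Fermat 5^(-1) ≡ 5^{11} ≡ 8 mod 13. Verify: 5 × 8 = 40 ≡ 1 mod 13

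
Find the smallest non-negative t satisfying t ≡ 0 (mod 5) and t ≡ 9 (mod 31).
M = 5 × 31 = 155. M₁ = 31, y₁ ≡ 1 (mod 5). M₂ = 5, y₂ ≡ 25 (mod 31). t = 0×31×1 + 9×5×25 ≡ 40 (mod 155)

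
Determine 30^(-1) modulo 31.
Since 31 is prime, by Fermat 30^(-1) ≡ 30^{29} ≡ 30 mod 31. Verify: 30 × 30 = 900 ≡ 1 mod 31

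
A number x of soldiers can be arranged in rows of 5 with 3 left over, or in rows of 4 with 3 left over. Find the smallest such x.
M = 5 × 4 = 20. M₁ = 4, y₁ ≡ 4 mod 5. M₂ = 5, y₂ ≡ 1 mod 4. x = 3×4×4 + 3×5×1 ≡ 3 mod 20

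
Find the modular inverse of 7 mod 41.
Since 41 is prime, by Fermat 7^(-1) ≡ 7^{39} ≡ 6 mod 41. Verify: 7 × 6 = 42 ≡ 1 mod 41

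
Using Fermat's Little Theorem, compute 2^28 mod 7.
By Fermat: 2^{6} ≡ 1 mod 7. 28 = 4×6 + 4. So 2^{28} ≡ 2^{4} ≡ 2 mod 7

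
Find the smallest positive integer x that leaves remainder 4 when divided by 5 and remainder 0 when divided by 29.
M = 5 × 29 = 145. M₁ = 29, y₁ ≡ 4 (mod 5). M₂ = 5, y₂ ≡ 6 (mod 29). x = 4×29×4 + 0×5×6 ≡ 29 (mod 145)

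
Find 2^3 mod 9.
2^{3} = 8 ≡ 8 mod 9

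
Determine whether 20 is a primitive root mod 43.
ord_43(20) divides 42. For each prime q|42: 20^{21}≡42, 20^{14}≡36, 20^{6}≡4, none ≡ 1. So 20 has order 42 and is a primitive root mod 43.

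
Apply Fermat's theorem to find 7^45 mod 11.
By Fermat: 7^{10} ≡ 1 mod 11. 45 = 4×10 + 5. So 7^{45} ≡ 7^{5} ≡ 10 mod 11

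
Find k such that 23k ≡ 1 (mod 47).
Since 47 is prime, by Fermat 23^(-1) ≡ 23^{45} ≡ 45 (mod 47). Verify: 23 × 45 = 1035 ≡ 1 (mod 47)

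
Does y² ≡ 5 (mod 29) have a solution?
By Euler's criterion: 5^{14} ≡ 1 (mod 29). Since this equals 1, 5 is a QR.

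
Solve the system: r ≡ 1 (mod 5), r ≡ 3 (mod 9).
M = 5 × 9 = 45. M₁ = 9, y₁ ≡ 4 (mod 5). M₂ = 5, y₂ ≡ 2 (mod 9). r = 1×9×4 + 3×5×2 ≡ 21 (mod 45)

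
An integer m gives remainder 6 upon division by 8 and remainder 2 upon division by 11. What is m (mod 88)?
M = 8 × 11 = 88. M₁ = 11, y₁ ≡ 3 (mod 8). M₂ = 8, y₂ ≡ 7 (mod 11). m = 6×11×3 + 2×8×7 ≡ 46 (mod 88)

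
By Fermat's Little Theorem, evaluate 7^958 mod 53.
By Fermat: 7^{52} ≡ 1 mod 53. 958 ≡ 22 mod 52. So 7^{958} ≡ 7^{22} ≡ 10 mod 53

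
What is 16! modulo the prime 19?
(18)! = (16)! × (17) × (18) ≡ -1 mod 19. So (16)! ≡ -1 × [(18)(17)]^(-1) ≡ 9 mod 19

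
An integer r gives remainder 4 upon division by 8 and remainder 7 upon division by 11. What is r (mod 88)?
M = 8 × 11 = 88. M₁ = 11, y₁ ≡ 3 (mod 8). M₂ = 8, y₂ ≡ 7 (mod 11). r = 4×11×3 + 7×8×7 ≡ 84 (mod 88)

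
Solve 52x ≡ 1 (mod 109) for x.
Since 109 is prime, by Fermat 52^(-1) ≡ 52^{107} ≡ 65 (mod 109). Verify: 52 × 65 = 3380 ≡ 1 (mod 109)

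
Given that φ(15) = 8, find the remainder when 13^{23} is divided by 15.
By Euler: 13^{8} ≡ 1 mod 15 since gcd(13, 15) = 1. 23 = 2×8 + 7. So 13^{23} ≡ 13^{7} ≡ 7 mod 15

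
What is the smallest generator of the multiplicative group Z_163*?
g = 2. Powers: [2, 4, 8, 16, 32, 64, 128, 93, ...] generates all 162 non-zero residues.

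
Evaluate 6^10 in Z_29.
By repeated squaring (mod 29): 6^{1}≡6, 6^{2}≡7, 6^{4}≡20, 6^{8}≡23. Then 6^{10} = 6^{8+2} ≡ 23 × 7 ≡ 16 (mod 29)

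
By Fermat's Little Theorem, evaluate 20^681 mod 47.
By Fermat: 20^{46} ≡ 1 mod 47. 681 ≡ 37 mod 46. So 20^{681} ≡ 20^{37} ≡ 29 mod 47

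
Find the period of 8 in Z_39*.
Powers of 8 mod 39: 8^1≡8, 8^2≡25, 8^3≡5, 8^4≡1. Order = 4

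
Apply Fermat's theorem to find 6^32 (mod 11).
By Fermat: 6^{10} ≡ 1 (mod 11). 32 = 3×10 + 2. So 6^{32} ≡ 6^{2} ≡ 3 (mod 11)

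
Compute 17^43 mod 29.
Using Fermat: 17^{28} ≡ 1 mod 29. 43 ≡ 15 mod 28. So 17^{43} ≡ 17^{15} ≡ 12 mod 29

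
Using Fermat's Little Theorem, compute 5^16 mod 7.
By Fermat: 5^{6} ≡ 1 mod 7. 16 = 2×6 + 4. So 5^{16} ≡ 5^{4} ≡ 2 mod 7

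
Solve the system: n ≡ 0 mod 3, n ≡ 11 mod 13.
M = 3 × 13 = 39. M₁ = 13, y₁ ≡ 1 mod 3. M₂ = 3, y₂ ≡ 9 mod 13. n = 0×13×1 + 11×3×9 ≡ 24 mod 39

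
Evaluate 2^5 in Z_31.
By repeated squaring (mod 31): 2^{1}≡2, 2^{2}≡4, 2^{4}≡16. Then 2^{5} = 2^{4+1} ≡ 16 × 2 ≡ 1 (mod 31)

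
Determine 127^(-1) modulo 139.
Since 139 is prime, by Fermat 127^(-1) ≡ 127^{137} ≡ 81 mod 139. Verify: 127 × 81 = 10287 ≡ 1 mod 139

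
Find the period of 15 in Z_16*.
Powers of 15 mod 16: 15^1≡15, 15^2≡1. ord_16(15) = 2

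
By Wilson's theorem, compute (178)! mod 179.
By Wilson's theorem, (178)! ≡ -1 ≡ 178 mod 179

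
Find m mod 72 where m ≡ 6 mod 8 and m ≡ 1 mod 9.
M = 8 × 9 = 72. M₁ = 9, y₁ ≡ 1 mod 8. M₂ = 8, y₂ ≡ 8 mod 9. m = 6×9×1 + 1×8×8 ≡ 46 mod 72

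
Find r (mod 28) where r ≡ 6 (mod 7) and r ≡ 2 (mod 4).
M = 7 × 4 = 28. M₁ = 4, y₁ ≡ 2 (mod 7). M₂ = 7, y₂ ≡ 3 (mod 4). r = 6×4×2 + 2×7×3 ≡ 6 (mod 28)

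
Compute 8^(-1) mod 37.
Since 37 is prime, by Fermat 8^(-1) ≡ 8^{35} ≡ 14 mod 37. Verify: 8 × 14 = 112 ≡ 1 mod 37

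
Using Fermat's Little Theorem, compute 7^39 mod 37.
By Fermat: 7^{36} ≡ 1 (mod 37). So 7^{39} = 7^{36} · 7^{3} ≡ 7^{3} ≡ 10 (mod 37)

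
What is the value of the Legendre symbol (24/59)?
(24/59) = 24^{29} mod 59 = -1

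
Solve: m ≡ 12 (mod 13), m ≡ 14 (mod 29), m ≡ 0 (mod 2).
M = 13 × 29 × 2 = 754. M₁ = 58, y₁ ≡ 11 (mod 13). M₂ = 26, y₂ ≡ 19 (mod 29). M₃ = 377, y₃ ≡ 1 (mod 2). m = 12×58×11 + 14×26×19 + 0×377×1 ≡ 246 (mod 754)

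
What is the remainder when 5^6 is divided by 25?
By repeated squaring (mod 25): 5^{1}≡5, 5^{2}≡0, 5^{4}≡0. Then 5^{6} = 5^{4+2} ≡ 0 × 0 ≡ 0 (mod 25)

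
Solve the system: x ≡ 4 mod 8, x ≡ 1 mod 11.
M = 8 × 11 = 88. M₁ = 11, y₁ ≡ 3 mod 8. M₂ = 8, y₂ ≡ 7 mod 11. x = 4×11×3 + 1×8×7 ≡ 12 mod 88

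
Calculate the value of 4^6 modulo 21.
By repeated squaring mod 21: 4^{1}≡4, 4^{2}≡16, 4^{4}≡4. Then 4^{6} = 4^{4+2} ≡ 4 × 16 ≡ 1 mod 21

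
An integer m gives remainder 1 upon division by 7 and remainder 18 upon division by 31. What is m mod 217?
M = 7 × 31 = 217. M₁ = 31, y₁ ≡ 5 mod 7. M₂ = 7, y₂ ≡ 9 mod 31. m = 1×31×5 + 18×7×9 ≡ 204 mod 217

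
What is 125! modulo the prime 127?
(126)! = (125)! × (126) ≡ -1 mod 127. So (125)! ≡ -1 × (126)^(-1) ≡ (-1)×(-1) = 1 mod 127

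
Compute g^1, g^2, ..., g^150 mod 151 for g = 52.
52^1, 52^2, ..., 52^{150} mod 151: [52, 137, 27, 45, 75, 125, 7, 62, 53, 38, 13, 72, 120, 49, 132, 69, 115, 91, 51, 85, 41, 18, 30, 50, 33, 55, 142, 136, 126, 59, 48, 80, 83, 88, 46, 127, 111, 34, 107, 128, 12, 20, 134, 22, 87, 145, 141, 84, 140, 32, 3, 5, 109, 81, 135, 74, 73, 21, 35, 8, 114, 39, 65, 58, 147, 94, 56, 43, 122, 2, 104, 123, 54, 90, 150, 99, 14, 124, 106, 76, 26, 144, 89, 98, 113, 138, 79, 31, 102, 19, 82, 36, 60, 100, 66, 110, 133, 121, 101, 118, 96, 9, 15, 25, 92, 103, 71, 68, 63, 105, 24, 40, 117, 44, 23, 139, 131, 17, 129, 64, 6, 10, 67, 11, 119, 148, 146, 42, 70, 16, 77, 78, 130, 116, 143, 37, 112, 86, 93, 4, 57, 95, 108, 29, 149, 47, 28, 97, 61, 1]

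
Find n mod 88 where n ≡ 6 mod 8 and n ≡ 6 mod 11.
M = 8 × 11 = 88. M₁ = 11, y₁ ≡ 3 mod 8. M₂ = 8, y₂ ≡ 7 mod 11. n = 6×11×3 + 6×8×7 ≡ 6 mod 88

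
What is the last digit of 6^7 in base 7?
Using Fermat: 6^{6} ≡ 1 (mod 7). 7 ≡ 1 (mod 6). So 6^{7} ≡ 6^{1} ≡ 6 (mod 7)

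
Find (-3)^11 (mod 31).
By repeated squaring (mod 31): (-3)^{1}≡28, (-3)^{2}≡9, (-3)^{4}≡19, (-3)^{8}≡20. Then (-3)^{11} = (-3)^{8+2+1} ≡ 20 × 9 × 28 ≡ 18 (mod 31)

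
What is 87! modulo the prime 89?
(88)! = (87)! × (88) ≡ -1 mod 89. So (87)! ≡ -1 × (88)^(-1) ≡ (-1)×(-1) = 1 mod 89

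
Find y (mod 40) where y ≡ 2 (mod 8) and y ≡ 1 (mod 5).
M = 8 × 5 = 40. M₁ = 5, y₁ ≡ 5 (mod 8). M₂ = 8, y₂ ≡ 2 (mod 5). y = 2×5×5 + 1×8×2 ≡ 26 (mod 40)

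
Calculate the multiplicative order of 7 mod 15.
Powers of 7 mod 15: 7^1≡7, 7^2≡4, 7^3≡13, 7^4≡1. So the order of 7 is 4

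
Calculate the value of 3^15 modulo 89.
By repeated squaring mod 89: 3^{1}≡3, 3^{2}≡9, 3^{4}≡81, 3^{8}≡64. Then 3^{15} = 3^{8+4+2+1} ≡ 64 × 81 × 9 × 3 ≡ 60 mod 89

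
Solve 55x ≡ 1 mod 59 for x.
Since 59 is prime, by Fermat 55^(-1) ≡ 55^{57} ≡ 44 mod 59. Verify: 55 × 44 = 2420 ≡ 1 mod 59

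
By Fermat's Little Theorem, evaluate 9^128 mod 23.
By Fermat: 9^{22} ≡ 1 (mod 23). 128 = 5×22 + 18. So 9^{128} ≡ 9^{18} ≡ 4 (mod 23)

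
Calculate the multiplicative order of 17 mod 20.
Powers of 17 mod 20: 17^1≡17, 17^2≡9, 17^3≡13, 17^4≡1. ord_20(17) = 4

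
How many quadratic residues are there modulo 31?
The squaring map on Z_31* is 2-to-1, so there are (30)/2 = 15 QRs.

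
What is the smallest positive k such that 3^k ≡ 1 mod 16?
Powers of 3 mod 16: 3^1≡3, 3^2≡9, 3^3≡11, 3^4≡1. So the order of 3 is 4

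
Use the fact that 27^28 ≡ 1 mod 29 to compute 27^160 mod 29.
By Fermat: 27^{28} ≡ 1 mod 29. 160 = 5×28 + 20. So 27^{160} ≡ 27^{20} ≡ 23 mod 29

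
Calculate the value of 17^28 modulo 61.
By repeated squaring mod 61: 17^{1}≡17, 17^{2}≡45, 17^{4}≡12, 17^{8}≡22, 17^{16}≡57. Then 17^{28} = 17^{16+8+4} ≡ 57 × 22 × 12 ≡ 42 mod 61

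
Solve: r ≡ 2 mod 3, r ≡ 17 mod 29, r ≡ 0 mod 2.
M = 3 × 29 × 2 = 174. M₁ = 58, y₁ ≡ 1 mod 3. M₂ = 6, y₂ ≡ 5 mod 29. M₃ = 87, y₃ ≡ 1 mod 2. r = 2×58×1 + 17×6×5 + 0×87×1 ≡ 104 mod 174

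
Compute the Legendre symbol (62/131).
(62/131) = 62^{65} mod 131 = 1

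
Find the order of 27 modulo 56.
Powers of 27 mod 56: 27^1≡27, 27^2≡1. Order = 2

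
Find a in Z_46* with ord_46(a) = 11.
3 has order 11 mod 46 since 3^{11} ≡ 1 (mod 46) and no smaller power works.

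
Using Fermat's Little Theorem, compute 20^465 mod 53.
By Fermat: 20^{52} ≡ 1 mod 53. 465 ≡ 49 mod 52. So 20^{465} ≡ 20^{49} ≡ 35 mod 53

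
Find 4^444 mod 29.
Using Fermat: 4^{28} ≡ 1 mod 29. 444 ≡ 24 mod 28. So 4^{444} ≡ 4^{24} ≡ 23 mod 29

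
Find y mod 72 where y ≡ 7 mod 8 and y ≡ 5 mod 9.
M = 8 × 9 = 72. M₁ = 9, y₁ ≡ 1 mod 8. M₂ = 8, y₂ ≡ 8 mod 9. y = 7×9×1 + 5×8×8 ≡ 23 mod 72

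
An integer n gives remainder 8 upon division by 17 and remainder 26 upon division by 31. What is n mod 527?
M = 17 × 31 = 527. M₁ = 31, y₁ ≡ 11 mod 17. M₂ = 17, y₂ ≡ 11 mod 31. n = 8×31×11 + 26×17×11 ≡ 212 mod 527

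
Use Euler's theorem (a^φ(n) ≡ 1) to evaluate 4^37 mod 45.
By Euler: 4^{24} ≡ 1 (mod 45) since gcd(4, 45) = 1. 37 = 1×24 + 13. So 4^{37} ≡ 4^{13} ≡ 4 (mod 45)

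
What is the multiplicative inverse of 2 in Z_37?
Since 37 is prime, by Fermat 2^(-1) ≡ 2^{35} ≡ 19 mod 37. Verify: 2 × 19 = 38 ≡ 1 mod 37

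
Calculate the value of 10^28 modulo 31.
By repeated squaring (mod 31): 10^{1}≡10, 10^{2}≡7, 10^{4}≡18, 10^{8}≡14, 10^{16}≡10. Then 10^{28} = 10^{16+8+4} ≡ 10 × 14 × 18 ≡ 9 (mod 31)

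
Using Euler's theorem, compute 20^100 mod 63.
By Euler: 20^{36} ≡ 1 (mod 63) since gcd(20, 63) = 1. 100 = 2×36 + 28. So 20^{100} ≡ 20^{28} ≡ 43 (mod 63)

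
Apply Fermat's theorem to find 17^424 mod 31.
By Fermat: 17^{30} ≡ 1 mod 31. 424 ≡ 4 mod 30. So 17^{424} ≡ 17^{4} ≡ 7 mod 31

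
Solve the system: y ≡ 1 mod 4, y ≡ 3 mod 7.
M = 4 × 7 = 28. M₁ = 7, y₁ ≡ 3 mod 4. M₂ = 4, y₂ ≡ 2 mod 7. y = 1×7×3 + 3×4×2 ≡ 17 mod 28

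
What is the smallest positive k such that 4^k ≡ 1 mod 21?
Powers of 4 mod 21: 4^1≡4, 4^2≡16, 4^3≡1. Order = 3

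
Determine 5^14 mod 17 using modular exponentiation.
By repeated squaring mod 17: 5^{1}≡5, 5^{2}≡8, 5^{4}≡13, 5^{8}≡16. Then 5^{14} = 5^{8+4+2} ≡ 16 × 13 × 8 ≡ 15 mod 17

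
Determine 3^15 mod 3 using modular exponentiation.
By repeated squaring mod 3: 3^{1}≡0, 3^{2}≡0, 3^{4}≡0, 3^{8}≡0. Then 3^{15} = 3^{8+4+2+1} ≡ 0 × 0 × 0 × 0 ≡ 0 mod 3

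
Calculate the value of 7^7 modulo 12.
By repeated squaring (mod 12): 7^{1}≡7, 7^{2}≡1, 7^{4}≡1. Then 7^{7} = 7^{4+2+1} ≡ 1 × 1 × 7 ≡ 7 (mod 12)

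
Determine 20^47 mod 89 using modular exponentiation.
By repeated squaring mod 89: 20^{1}≡20, 20^{2}≡44, 20^{4}≡67, 20^{8}≡39, 20^{16}≡8, 20^{32}≡64. Then 20^{47} = 20^{32+8+4+2+1} ≡ 64 × 39 × 67 × 44 × 20 ≡ 79 mod 89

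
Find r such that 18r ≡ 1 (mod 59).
Since 59 is prime, by Fermat 18^(-1) ≡ 18^{57} ≡ 23 (mod 59). Verify: 18 × 23 = 414 ≡ 1 (mod 59)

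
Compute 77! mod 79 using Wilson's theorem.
(78)! = (77)! × (78) ≡ -1 mod 79. So (77)! ≡ -1 × (78)^(-1) ≡ (-1)×(-1) = 1 mod 79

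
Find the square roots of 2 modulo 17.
The square roots of 2 mod 17 are 6 and 11. Verify: 6² = 36 ≡ 2 mod 17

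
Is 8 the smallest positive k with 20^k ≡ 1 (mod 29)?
Powers of 20 mod 29: 20^1≡20, 20^2≡23, 20^3≡25, 20^4≡7, 20^5≡24, 20^6≡16, 20^7≡1. Already 20^7≡1, so the order is 7 < 8. No, the actual order is 7.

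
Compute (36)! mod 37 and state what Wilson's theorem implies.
(36)! mod 37 = 36. Since this equals -1 mod 37, Wilson confirms 37 is prime.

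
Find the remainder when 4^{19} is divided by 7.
By Fermat: 4^{6} ≡ 1 (mod 7). 19 = 3×6 + 1. So 4^{19} ≡ 4^{1} ≡ 4 (mod 7)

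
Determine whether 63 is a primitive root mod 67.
ord_67(63) divides 66. For each prime q|66: 63^{33}≡66, 63^{22}≡29, 63^{6}≡9, none ≡ 1. So 63 has order 66 and is a primitive root mod 67.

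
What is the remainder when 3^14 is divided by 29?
By repeated squaring mod 29: 3^{1}≡3, 3^{2}≡9, 3^{4}≡23, 3^{8}≡7. Then 3^{14} = 3^{8+4+2} ≡ 7 × 23 × 9 ≡ 28 mod 29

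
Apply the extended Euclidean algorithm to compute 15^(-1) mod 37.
Extended GCD: 15(5) + 37(-2) = 1. So 15^(-1) ≡ 5 mod 37. Verify: 15 × 5 = 75 ≡ 1 mod 37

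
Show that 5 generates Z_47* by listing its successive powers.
5^1, 5^2, ..., 5^{46} mod 47: [5, 25, 31, 14, 23, 21, 11, 8, 40, 12, 13, 18, 43, 27, 41, 17, 38, 2, 10, 3, 15, 28, 46, 42, 22, 16, 33, 24, 26, 36, 39, 7, 35, 34, 29, 4, 20, 6, 30, 9, 45, 37, 44, 32, 19, 1]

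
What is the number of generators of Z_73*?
A prime p has φ(p-1) primitive roots; here φ(72) = 24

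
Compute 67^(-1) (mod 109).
Since 109 is prime, by Fermat 67^(-1) ≡ 67^{107} ≡ 96 (mod 109). Verify: 67 × 96 = 6432 ≡ 1 (mod 109)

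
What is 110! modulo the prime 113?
(112)! = (110)! × (111) × (112) ≡ -1 (mod 113). So (110)! ≡ -1 × [(112)(111)]^(-1) ≡ 56 (mod 113)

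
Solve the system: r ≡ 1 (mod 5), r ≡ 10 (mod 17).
M = 5 × 17 = 85. M₁ = 17, y₁ ≡ 3 (mod 5). M₂ = 5, y₂ ≡ 7 (mod 17). r = 1×17×3 + 10×5×7 ≡ 61 (mod 85)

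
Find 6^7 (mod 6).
By repeated squaring (mod 6): 6^{1}≡0, 6^{2}≡0, 6^{4}≡0. Then 6^{7} = 6^{4+2+1} ≡ 0 × 0 × 0 ≡ 0 (mod 6)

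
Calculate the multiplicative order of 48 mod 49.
Powers of 48 mod 49: 48^1≡48, 48^2≡1. So the order of 48 is 2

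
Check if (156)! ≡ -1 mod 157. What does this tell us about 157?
(156)! mod 157 = 156. Since this equals -1 mod 157, Wilson confirms 157 is prime.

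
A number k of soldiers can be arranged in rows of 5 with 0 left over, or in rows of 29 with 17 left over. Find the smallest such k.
M = 5 × 29 = 145. M₁ = 29, y₁ ≡ 4 mod 5. M₂ = 5, y₂ ≡ 6 mod 29. k = 0×29×4 + 17×5×6 ≡ 75 mod 145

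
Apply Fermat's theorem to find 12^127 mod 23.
By Fermat: 12^{22} ≡ 1 mod 23. 127 = 5×22 + 17. So 12^{127} ≡ 12^{17} ≡ 9 mod 23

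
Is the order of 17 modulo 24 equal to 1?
Powers of 17 mod 24: 17^1≡17, 17^2≡1. 17^1≡17≢1, so ord ≠ 1. No, the actual order is 2.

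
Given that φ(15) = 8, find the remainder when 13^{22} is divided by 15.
By Euler: 13^{8} ≡ 1 mod 15 since gcd(13, 15) = 1. 22 = 2×8 + 6. So 13^{22} ≡ 13^{6} ≡ 4 mod 15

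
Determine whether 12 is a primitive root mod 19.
12^{6} ≡ 1 mod 19 and 6 < 18, so ord_19(12) = 6 ≠ 18 and 12 is not a primitive root.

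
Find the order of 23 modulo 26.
Powers of 23 mod 26: 23^1≡23, 23^2≡9, 23^3≡25, 23^4≡3, 23^5≡17, 23^6≡1. ord_26(23) = 6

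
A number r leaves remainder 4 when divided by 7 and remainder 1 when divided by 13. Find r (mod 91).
M = 7 × 13 = 91. M₁ = 13, y₁ ≡ 6 (mod 7). M₂ = 7, y₂ ≡ 2 (mod 13). r = 4×13×6 + 1×7×2 ≡ 53 (mod 91)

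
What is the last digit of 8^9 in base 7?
Using Fermat: 8^{6} ≡ 1 (mod 7). 9 ≡ 3 (mod 6). So 8^{9} ≡ 8^{3} ≡ 1 (mod 7)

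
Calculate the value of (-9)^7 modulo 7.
Using Fermat: (-9)^{6} ≡ 1 mod 7. 7 ≡ 1 mod 6. So (-9)^{7} ≡ (-9)^{1} ≡ 5 mod 7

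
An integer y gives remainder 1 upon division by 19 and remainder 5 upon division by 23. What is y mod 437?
M = 19 × 23 = 437. M₁ = 23, y₁ ≡ 5 mod 19. M₂ = 19, y₂ ≡ 17 mod 23. y = 1×23×5 + 5×19×17 ≡ 419 mod 437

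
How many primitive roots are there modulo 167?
There are φ(167-1) = φ(166) = 82 primitive roots modulo 167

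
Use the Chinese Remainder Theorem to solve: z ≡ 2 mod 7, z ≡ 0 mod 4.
M = 7 × 4 = 28. M₁ = 4, y₁ ≡ 2 mod 7. M₂ = 7, y₂ ≡ 3 mod 4. z = 2×4×2 + 0×7×3 ≡ 16 mod 28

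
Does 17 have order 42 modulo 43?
17^{21} ≡ 1 mod 43 and 21 < 42, so ord_43(17) = 21 ≠ 42 and 17 is not a primitive root.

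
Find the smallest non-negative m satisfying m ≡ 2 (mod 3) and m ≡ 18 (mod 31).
M = 3 × 31 = 93. M₁ = 31, y₁ ≡ 1 (mod 3). M₂ = 3, y₂ ≡ 21 (mod 31). m = 2×31×1 + 18×3×21 ≡ 80 (mod 93)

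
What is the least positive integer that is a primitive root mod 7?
g = 3. Powers: [3, 2, 6, 4, 5, 1] generates all 6 non-zero residues.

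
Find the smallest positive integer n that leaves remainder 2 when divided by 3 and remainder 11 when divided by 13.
M = 3 × 13 = 39. M₁ = 13, y₁ ≡ 1 mod 3. M₂ = 3, y₂ ≡ 9 mod 13. n = 2×13×1 + 11×3×9 ≡ 11 mod 39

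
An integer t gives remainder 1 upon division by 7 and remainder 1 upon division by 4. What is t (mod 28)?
M = 7 × 4 = 28. M₁ = 4, y₁ ≡ 2 (mod 7). M₂ = 7, y₂ ≡ 3 (mod 4). t = 1×4×2 + 1×7×3 ≡ 1 (mod 28)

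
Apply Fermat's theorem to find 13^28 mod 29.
By Fermat's Little Theorem, 13^{28} ≡ 1 mod 29 since 29 is prime and gcd(13, 29) = 1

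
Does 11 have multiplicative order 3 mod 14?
Powers of 11 mod 14: 11^1≡11, 11^2≡9, 11^3≡1. First k with 11^k≡1 is k=3. Yes, ord_14(11) = 3.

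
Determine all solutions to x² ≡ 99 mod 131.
The square roots of 99 mod 131 are 112 and 19. Verify: 112² = 12544 ≡ 99 mod 131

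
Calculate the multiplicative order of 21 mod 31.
Powers of 21 mod 31: 21^1≡21, 21^2≡7, 21^3≡23, 21^4≡18, 21^5≡6, 21^6≡2, 21^7≡11, 21^8≡14, 21^9≡15, 21^10≡5, 21^11≡12, 21^12≡4, 21^13≡22, 21^14≡28, 21^15≡30, 21^16≡10, 21^17≡24, 21^18≡8, 21^19≡13, 21^20≡25, 21^21≡29, 21^22≡20, 21^23≡17, 21^24≡16, 21^25≡26, 21^26≡19, 21^27≡27, 21^28≡9, 21^29≡3, 21^30≡1. So the order of 21 is 30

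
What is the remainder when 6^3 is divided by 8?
6^{3} = 216 ≡ 0 (mod 8)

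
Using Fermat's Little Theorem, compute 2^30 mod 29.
By Fermat: 2^{28} ≡ 1 mod 29. So 2^{30} = 2^{28} · 2^{2} ≡ 2^{2} ≡ 4 mod 29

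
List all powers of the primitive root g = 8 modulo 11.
8^1, 8^2, ..., 8^{10} mod 11: [8, 9, 6, 4, 10, 3, 2, 5, 7, 1]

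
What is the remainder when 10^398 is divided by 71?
Using Fermat: 10^{70} ≡ 1 mod 71. 398 ≡ 48 mod 70. So 10^{398} ≡ 10^{48} ≡ 38 mod 71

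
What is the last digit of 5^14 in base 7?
Using Fermat: 5^{6} ≡ 1 (mod 7). 14 ≡ 2 (mod 6). So 5^{14} ≡ 5^{2} ≡ 4 (mod 7)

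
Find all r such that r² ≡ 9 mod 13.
The square roots of 9 mod 13 are 3 and 10. Verify: 3² = 9 ≡ 9 mod 13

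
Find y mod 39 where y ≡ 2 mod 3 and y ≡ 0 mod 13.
M = 3 × 13 = 39. M₁ = 13, y₁ ≡ 1 mod 3. M₂ = 3, y₂ ≡ 9 mod 13. y = 2×13×1 + 0×3×9 ≡ 26 mod 39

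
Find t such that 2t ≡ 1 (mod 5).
Since 5 is prime, by Fermat 2^(-1) ≡ 2^{3} ≡ 3 (mod 5). Verify: 2 × 3 = 6 ≡ 1 (mod 5)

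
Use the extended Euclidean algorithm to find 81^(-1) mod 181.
Extended GCD: 81(38) + 181(-17) = 1. So 81^(-1) ≡ 38 mod 181. Verify: 81 × 38 = 3078 ≡ 1 mod 181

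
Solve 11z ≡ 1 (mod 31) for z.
Since 31 is prime, by Fermat 11^(-1) ≡ 11^{29} ≡ 17 (mod 31). Verify: 11 × 17 = 187 ≡ 1 (mod 31)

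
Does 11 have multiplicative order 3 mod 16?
Powers of 11 mod 16: 11^1≡11, 11^2≡9, 11^3≡3, 11^4≡1. 11^3≡3≢1, so ord ≠ 3. No, the actual order is 4.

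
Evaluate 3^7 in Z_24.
By repeated squaring mod 24: 3^{1}≡3, 3^{2}≡9, 3^{4}≡9. Then 3^{7} = 3^{4+2+1} ≡ 9 × 9 × 3 ≡ 3 mod 24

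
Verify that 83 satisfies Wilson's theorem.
(82)! mod 83 = 82. Since this equals -1 (mod 83), Wilson confirms 83 is prime.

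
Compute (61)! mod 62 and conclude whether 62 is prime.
(61)! mod 62 = 0. Since 0 ≢ -1 (mod 62), 62 is not prime.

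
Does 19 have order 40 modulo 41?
ord_41(19) divides 40. For each prime q|40: 19^{20}≡40, 19^{8}≡37, none ≡ 1. So 19 has order 40 and is a primitive root mod 41.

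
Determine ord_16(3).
Powers of 3 mod 16: 3^1≡3, 3^2≡9, 3^3≡11, 3^4≡1. So the order of 3 is 4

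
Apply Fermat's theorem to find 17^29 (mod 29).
By Fermat: 17^{28} ≡ 1 (mod 29). So 17^{29} = 17^{28} · 17^{1} ≡ 17^{1} ≡ 17 (mod 29)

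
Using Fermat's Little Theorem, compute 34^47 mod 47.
By Fermat: 34^{46} ≡ 1 mod 47. So 34^{47} = 34^{46} · 34^{1} ≡ 34^{1} ≡ 34 mod 47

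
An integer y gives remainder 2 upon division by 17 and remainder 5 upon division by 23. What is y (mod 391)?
M = 17 × 23 = 391. M₁ = 23, y₁ ≡ 3 (mod 17). M₂ = 17, y₂ ≡ 19 (mod 23). y = 2×23×3 + 5×17×19 ≡ 189 (mod 391)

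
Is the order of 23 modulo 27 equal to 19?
Powers of 23 mod 27: 23^1≡23, 23^2≡16, 23^3≡17, 23^4≡13, 23^5≡2, 23^6≡19, 23^7≡5, 23^8≡7, 23^9≡26, 23^10≡4, 23^11≡11, 23^12≡10, 23^13≡14, 23^14≡25, 23^15≡8, 23^16≡22, 23^17≡20, 23^18≡1. Already 23^18≡1, so the order is 18 < 19. No, the actual order is 18.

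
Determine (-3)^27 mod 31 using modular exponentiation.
By repeated squaring mod 31: (-3)^{1}≡28, (-3)^{2}≡9, (-3)^{4}≡19, (-3)^{8}≡20, (-3)^{16}≡28. Then (-3)^{27} = (-3)^{16+8+2+1} ≡ 28 × 20 × 9 × 28 ≡ 8 mod 31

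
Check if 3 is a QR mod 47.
By Euler's criterion: 3^{23} ≡ 1 (mod 47). Since this equals 1, 3 is a QR.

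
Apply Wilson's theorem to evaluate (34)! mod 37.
(36)! = (34)! × (35) × (36) ≡ -1 mod 37. So (34)! ≡ -1 × [(36)(35)]^(-1) ≡ 18 mod 37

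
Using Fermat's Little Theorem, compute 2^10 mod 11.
By Fermat's Little Theorem, 2^{10} ≡ 1 (mod 11) since 11 is prime and gcd(2, 11) = 1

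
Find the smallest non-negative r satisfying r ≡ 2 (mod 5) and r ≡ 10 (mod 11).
M = 5 × 11 = 55. M₁ = 11, y₁ ≡ 1 (mod 5). M₂ = 5, y₂ ≡ 9 (mod 11). r = 2×11×1 + 10×5×9 ≡ 32 (mod 55)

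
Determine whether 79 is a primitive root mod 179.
ord_179(79) divides 178. For each prime q|178: 79^{89}≡178, 79^{2}≡155, none ≡ 1. So 79 has order 178 and is a primitive root mod 179.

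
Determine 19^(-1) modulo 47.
Since 47 is prime, by Fermat 19^(-1) ≡ 19^{45} ≡ 5 mod 47. Verify: 19 × 5 = 95 ≡ 1 mod 47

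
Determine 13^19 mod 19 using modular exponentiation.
Using Fermat: 13^{18} ≡ 1 (mod 19). 19 ≡ 1 (mod 18). So 13^{19} ≡ 13^{1} ≡ 13 (mod 19)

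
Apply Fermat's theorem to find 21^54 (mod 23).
By Fermat: 21^{22} ≡ 1 (mod 23). 54 = 2×22 + 10. So 21^{54} ≡ 21^{10} ≡ 12 (mod 23)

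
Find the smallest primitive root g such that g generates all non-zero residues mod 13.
g = 2. For each prime q|12: 2^{6}≡12, 2^{4}≡3, none ≡ 1, so ord_13(2) = 12 and 2 is a primitive root.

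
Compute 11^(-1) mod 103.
Since 103 is prime, by Fermat 11^(-1) ≡ 11^{101} ≡ 75 mod 103. Verify: 11 × 75 = 825 ≡ 1 mod 103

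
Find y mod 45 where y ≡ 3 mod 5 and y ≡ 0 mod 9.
M = 5 × 9 = 45. M₁ = 9, y₁ ≡ 4 mod 5. M₂ = 5, y₂ ≡ 2 mod 9. y = 3×9×4 + 0×5×2 ≡ 18 mod 45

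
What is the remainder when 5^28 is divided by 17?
Using Fermat: 5^{16} ≡ 1 mod 17. 28 ≡ 12 mod 16. So 5^{28} ≡ 5^{12} ≡ 4 mod 17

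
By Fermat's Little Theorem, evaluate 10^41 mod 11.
By Fermat: 10^{10} ≡ 1 (mod 11). 41 = 4×10 + 1. So 10^{41} ≡ 10^{1} ≡ 10 (mod 11)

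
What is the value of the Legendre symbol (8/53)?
(8/53) = 8^{26} mod 53 = -1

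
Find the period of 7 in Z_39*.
Powers of 7 mod 39: 7^1≡7, 7^2≡10, 7^3≡31, 7^4≡22, 7^5≡37, 7^6≡25, 7^7≡19, 7^8≡16, 7^9≡34, 7^10≡4, 7^11≡28, 7^12≡1. Order = 12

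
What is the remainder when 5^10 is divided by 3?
Using Fermat: 5^{2} ≡ 1 mod 3. 10 ≡ 0 mod 2. So 5^{10} ≡ 5^{0} ≡ 1 mod 3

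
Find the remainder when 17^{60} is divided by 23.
By Fermat: 17^{22} ≡ 1 mod 23. 60 = 2×22 + 16. So 17^{60} ≡ 17^{16} ≡ 2 mod 23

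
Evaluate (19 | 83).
(19/83) = 19^{41} mod 83 = -1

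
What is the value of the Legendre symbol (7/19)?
(7/19) = 7^{9} mod 19 = 1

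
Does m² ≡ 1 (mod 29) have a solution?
By Euler's criterion: 1^{14} ≡ 1 (mod 29). Since this equals 1, 1 is a QR.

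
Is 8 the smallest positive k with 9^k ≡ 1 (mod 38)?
Powers of 9 mod 38: 9^1≡9, 9^2≡5, 9^3≡7, 9^4≡25, 9^5≡35, 9^6≡11, 9^7≡23, 9^8≡17, 9^9≡1. 9^8≡17≢1, so ord ≠ 8. No, the actual order is 9.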